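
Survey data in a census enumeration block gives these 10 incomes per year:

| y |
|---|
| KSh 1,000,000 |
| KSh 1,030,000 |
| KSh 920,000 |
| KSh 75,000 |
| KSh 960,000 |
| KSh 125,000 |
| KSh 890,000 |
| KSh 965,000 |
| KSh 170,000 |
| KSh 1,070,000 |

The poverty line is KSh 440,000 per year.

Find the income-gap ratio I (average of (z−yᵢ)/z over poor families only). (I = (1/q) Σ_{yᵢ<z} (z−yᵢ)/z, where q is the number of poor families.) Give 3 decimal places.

Poor units: KSh 75,000, KSh 125,000, KSh 170,000 (q = 3 of N = 10).
Shortfall ratios (z−y)/z: 0.8295, 0.7159, 0.6136; sum = 2.159091.
The income-gap ratio divides by q (the poor only): 2.159091 / 3 = 0.720.

0.720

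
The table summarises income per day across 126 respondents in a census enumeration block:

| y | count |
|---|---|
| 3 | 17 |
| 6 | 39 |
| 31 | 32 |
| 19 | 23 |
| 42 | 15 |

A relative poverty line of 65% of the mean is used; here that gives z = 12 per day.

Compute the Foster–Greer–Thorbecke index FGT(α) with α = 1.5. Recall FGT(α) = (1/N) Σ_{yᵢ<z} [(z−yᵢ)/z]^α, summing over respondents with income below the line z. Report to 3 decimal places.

0.197

Below z: 17×3, 39×6 (q = 56 of N = 126).
Normalized shortfalls: (12−3)/12 = 0.7500 (×17); (12−6)/12 = 0.5000 (×39).
Raised to α = 1.5: 0.64952 (×17); 0.35355 (×39).
Sum = 24.830406; FGT(1.5) = 24.830406 / 126 = 0.197.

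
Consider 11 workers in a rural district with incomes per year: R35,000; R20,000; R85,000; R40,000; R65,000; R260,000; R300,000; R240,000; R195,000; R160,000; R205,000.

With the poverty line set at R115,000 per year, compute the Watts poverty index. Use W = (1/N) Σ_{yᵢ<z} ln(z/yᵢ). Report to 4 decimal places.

0.4425

Below z: R20,000, R35,000, R40,000, R65,000, R85,000 (q = 5 of N = 11).
ln(z/y) terms: ln(115000/20000) = 1.7492; ln(115000/35000) = 1.1896; ln(115000/40000) = 1.0561; ln(115000/65000) = 0.5705; ln(115000/85000) = 0.3023.
W = 4.867662 / 11 = 0.4425.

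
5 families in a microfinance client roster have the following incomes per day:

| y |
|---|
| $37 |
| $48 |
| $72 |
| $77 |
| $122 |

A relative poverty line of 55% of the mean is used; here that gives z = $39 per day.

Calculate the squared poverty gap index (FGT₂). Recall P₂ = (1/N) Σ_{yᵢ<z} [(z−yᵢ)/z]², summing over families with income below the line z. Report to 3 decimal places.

0.001

Below the line: $37 (q = 1 of N = 5).
Gap ratios (z−y)/z: (39−37)/39 = 0.0513.
Squared: 0.0026.
Sum = 0.002630; P₂ = 0.002630 / 5 = 0.001.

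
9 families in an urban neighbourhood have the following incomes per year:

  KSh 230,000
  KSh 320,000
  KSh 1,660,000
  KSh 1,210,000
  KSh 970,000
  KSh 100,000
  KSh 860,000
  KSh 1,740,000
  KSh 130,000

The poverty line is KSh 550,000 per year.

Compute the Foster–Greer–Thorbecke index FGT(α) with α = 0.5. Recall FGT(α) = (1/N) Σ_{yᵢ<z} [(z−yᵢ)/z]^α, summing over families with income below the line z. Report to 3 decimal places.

0.354

Incomes under z: KSh 100,000, KSh 130,000, KSh 230,000, KSh 320,000 (q = 4 of N = 9).
Normalized shortfalls: (550000−100000)/550000 = 0.8182; (550000−130000)/550000 = 0.7636; (550000−230000)/550000 = 0.5818; (550000−320000)/550000 = 0.4182.
Raised to α = 0.5: 0.90453; 0.87386; 0.76277; 0.64667.
Sum = 3.187837; FGT(0.5) = 3.187837 / 9 = 0.354.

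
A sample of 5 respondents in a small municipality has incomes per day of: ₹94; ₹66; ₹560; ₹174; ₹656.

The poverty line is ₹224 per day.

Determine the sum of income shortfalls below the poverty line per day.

Below the line: ₹66, ₹94, ₹174 (q = 3 of N = 5).
Individual gaps: 224−66 = 158; 224−94 = 130; 224−174 = 50.
Aggregate gap = ₹338.

₹338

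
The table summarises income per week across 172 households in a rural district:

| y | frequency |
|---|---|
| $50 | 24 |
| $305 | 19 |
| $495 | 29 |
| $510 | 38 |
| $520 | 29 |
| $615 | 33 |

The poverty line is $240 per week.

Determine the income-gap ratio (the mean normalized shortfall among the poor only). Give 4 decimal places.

0.7917

Poor units: 24×$50 (q = 24 of N = 172).
Shortfall ratios (z−y)/z: 0.7917 (×24); sum = 19.000000.
I averages over the q = 24 poor units only: 19.000000 / 24 = 0.7917.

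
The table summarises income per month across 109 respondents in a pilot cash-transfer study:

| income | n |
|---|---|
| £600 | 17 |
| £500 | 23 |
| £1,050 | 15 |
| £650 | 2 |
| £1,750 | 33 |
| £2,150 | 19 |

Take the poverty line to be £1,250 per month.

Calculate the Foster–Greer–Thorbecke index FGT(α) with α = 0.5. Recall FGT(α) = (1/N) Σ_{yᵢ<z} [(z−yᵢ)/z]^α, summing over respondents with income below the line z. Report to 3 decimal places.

0.344

Incomes under z: 23×£500, 17×£600, 2×£650, 15×£1,050 (q = 57 of N = 109).
Normalized shortfalls: (1250−500)/1250 = 0.6000 (×23); (1250−600)/1250 = 0.5200 (×17); (1250−650)/1250 = 0.4800 (×2); (1250−1050)/1250 = 0.1600 (×15).
Raised to α = 0.5: 0.77460 (×23); 0.72111 (×17); 0.69282 (×2); 0.40000 (×15).
Sum = 37.460238; FGT(0.5) = 37.460238 / 109 = 0.344.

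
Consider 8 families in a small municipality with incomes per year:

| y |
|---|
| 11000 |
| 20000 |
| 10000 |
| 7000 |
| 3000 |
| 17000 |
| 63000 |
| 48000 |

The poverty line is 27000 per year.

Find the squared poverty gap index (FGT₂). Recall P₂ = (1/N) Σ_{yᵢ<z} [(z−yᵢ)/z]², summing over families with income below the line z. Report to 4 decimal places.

0.2864

Incomes under z: 3000, 7000, 10000, 11000, 17000, 20000 (q = 6 of N = 8).
Relative gaps: (27000−3000)/27000 = 0.8889; (27000−7000)/27000 = 0.7407; (27000−10000)/27000 = 0.6296; (27000−11000)/27000 = 0.5926; (27000−17000)/27000 = 0.3704; (27000−20000)/27000 = 0.2593.
Squared: 0.7901; 0.5487; 0.3964; 0.3512; 0.1372; 0.0672.
Sum = 2.290809; P₂ = 2.290809 / 8 = 0.2864.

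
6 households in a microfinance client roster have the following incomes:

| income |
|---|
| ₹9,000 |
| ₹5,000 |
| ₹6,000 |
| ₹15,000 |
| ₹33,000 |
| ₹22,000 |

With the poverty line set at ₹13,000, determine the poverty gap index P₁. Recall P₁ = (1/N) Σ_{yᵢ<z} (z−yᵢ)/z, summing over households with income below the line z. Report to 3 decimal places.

Below the line: ₹5,000, ₹6,000, ₹9,000 (q = 3 of N = 6).
Shortfall ratios: (13000−5000)/13000 = 0.6154; (13000−6000)/13000 = 0.5385; (13000−9000)/13000 = 0.3077.
Σ = 1.461538. Dividing by the full population N = 6 gives P₁ = 0.244.

0.244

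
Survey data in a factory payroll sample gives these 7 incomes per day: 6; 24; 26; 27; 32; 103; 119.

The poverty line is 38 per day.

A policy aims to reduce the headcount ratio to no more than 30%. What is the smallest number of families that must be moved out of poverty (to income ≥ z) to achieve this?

Currently q = 5 of N = 7 are below the line (H = 0.714).
A headcount ratio of at most 30% allows at most ⌊0.30 × 7⌋ = 2 poor families.
So at least 5 − 2 = 3 must be lifted.

3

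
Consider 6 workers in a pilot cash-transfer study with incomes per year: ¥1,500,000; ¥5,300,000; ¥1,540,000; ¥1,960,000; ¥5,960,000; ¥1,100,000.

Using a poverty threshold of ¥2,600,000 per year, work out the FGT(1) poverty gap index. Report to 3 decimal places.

0.276

Incomes under z: ¥1,100,000, ¥1,500,000, ¥1,540,000, ¥1,960,000 (q = 4 of N = 6).
Shortfall ratios: (2600000−1100000)/2600000 = 0.5769; (2600000−1500000)/2600000 = 0.4231; (2600000−1540000)/2600000 = 0.4077; (2600000−1960000)/2600000 = 0.2462.
Σ = 1.653846. Dividing by the full population N = 6 gives P₁ = 0.276.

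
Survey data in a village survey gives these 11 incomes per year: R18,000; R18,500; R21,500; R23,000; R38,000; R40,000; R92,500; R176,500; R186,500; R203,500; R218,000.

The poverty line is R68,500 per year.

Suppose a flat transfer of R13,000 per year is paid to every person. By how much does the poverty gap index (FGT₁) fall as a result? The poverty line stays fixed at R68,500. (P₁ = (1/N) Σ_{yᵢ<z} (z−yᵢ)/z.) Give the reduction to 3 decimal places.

Before: below the line — R18,000, R18,500, R21,500, R23,000, R38,000, R40,000; poverty gap index (FGT₁) = 0.33444.
After the R13,000 transfer: below the line — R31,000, R31,500, R34,500, R36,000, R51,000, R53,000; poverty gap index (FGT₁) = 0.23092.
Reduction = 0.33444 − 0.23092 = 0.104.

0.104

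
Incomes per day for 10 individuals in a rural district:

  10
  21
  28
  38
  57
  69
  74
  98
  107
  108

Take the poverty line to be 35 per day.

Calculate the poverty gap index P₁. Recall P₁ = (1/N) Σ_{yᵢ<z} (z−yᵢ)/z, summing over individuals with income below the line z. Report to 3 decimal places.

Below z: 10, 21, 28 (q = 3 of N = 10).
Relative gaps: (35−10)/35 = 0.7143; (35−21)/35 = 0.4000; (35−28)/35 = 0.2000.
Σ = 1.314286. Dividing by the full population N = 10 gives P₁ = 0.131.

0.131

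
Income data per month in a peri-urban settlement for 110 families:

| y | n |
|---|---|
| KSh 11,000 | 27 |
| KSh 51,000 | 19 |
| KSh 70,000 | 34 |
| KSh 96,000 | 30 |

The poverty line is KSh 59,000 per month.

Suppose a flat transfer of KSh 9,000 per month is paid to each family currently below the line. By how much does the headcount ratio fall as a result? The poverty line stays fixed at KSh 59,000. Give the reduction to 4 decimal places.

0.1727

Before: below the line — 27×KSh 11,000, 19×KSh 51,000; headcount ratio = 0.418182.
After the KSh 9,000 transfer: below the line — 27×KSh 20,000; headcount ratio = 0.245455.
Reduction = 0.418182 − 0.245455 = 0.1727.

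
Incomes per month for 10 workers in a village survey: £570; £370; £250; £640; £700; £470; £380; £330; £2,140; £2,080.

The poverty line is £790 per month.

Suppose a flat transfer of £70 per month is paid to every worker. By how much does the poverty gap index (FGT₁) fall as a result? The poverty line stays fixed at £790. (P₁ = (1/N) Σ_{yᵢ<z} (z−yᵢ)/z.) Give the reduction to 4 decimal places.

Before: below the line — £250, £330, £370, £380, £470, £570, £640, £700; poverty gap index (FGT₁) = 0.330380.
After the £70 transfer: below the line — £320, £400, £440, £450, £540, £640, £710, £770; poverty gap index (FGT₁) = 0.259494.
Reduction = 0.330380 − 0.259494 = 0.0709.

0.0709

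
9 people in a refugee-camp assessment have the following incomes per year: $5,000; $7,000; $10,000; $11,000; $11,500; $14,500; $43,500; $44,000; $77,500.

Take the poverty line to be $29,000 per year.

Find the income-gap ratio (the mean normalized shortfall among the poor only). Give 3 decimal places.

0.661

Below the line: $5,000, $7,000, $10,000, $11,000, $11,500, $14,500 (q = 6 of N = 9).
Shortfall ratios (z−y)/z: 0.8276, 0.7586, 0.6552, 0.6207, 0.6034, 0.5000; sum = 3.965517.
The income-gap ratio divides by q (the poor only): 3.965517 / 6 = 0.661.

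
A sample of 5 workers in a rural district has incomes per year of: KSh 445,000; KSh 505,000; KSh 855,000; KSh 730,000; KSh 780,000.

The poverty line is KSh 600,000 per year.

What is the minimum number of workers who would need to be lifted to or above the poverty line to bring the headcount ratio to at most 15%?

2

2 of the 5 workers are poor, so H = 2/5 = 0.400.
A headcount ratio of at most 15% allows at most ⌊0.15 × 5⌋ = 0 poor workers.
So at least 2 − 0 = 2 must be lifted.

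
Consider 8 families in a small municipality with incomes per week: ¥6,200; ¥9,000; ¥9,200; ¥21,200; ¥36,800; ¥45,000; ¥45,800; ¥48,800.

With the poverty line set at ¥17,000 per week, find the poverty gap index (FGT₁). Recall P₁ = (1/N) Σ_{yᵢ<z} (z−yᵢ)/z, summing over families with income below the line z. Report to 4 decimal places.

0.1956

Incomes under z: ¥6,200, ¥9,000, ¥9,200 (q = 3 of N = 8).
Gap ratios (z−y)/z: (17000−6200)/17000 = 0.6353; (17000−9000)/17000 = 0.4706; (17000−9200)/17000 = 0.4588.
Σ = 1.564706. Dividing by the full population N = 8 gives P₁ = 0.1956.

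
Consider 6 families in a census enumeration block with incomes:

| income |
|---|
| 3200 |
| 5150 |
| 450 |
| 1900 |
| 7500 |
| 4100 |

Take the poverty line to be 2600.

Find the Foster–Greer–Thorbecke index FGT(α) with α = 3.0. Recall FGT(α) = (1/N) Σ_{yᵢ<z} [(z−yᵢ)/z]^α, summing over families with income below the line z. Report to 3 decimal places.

0.097

Below the line: 450, 1900 (q = 2 of N = 6).
Gap ratios (z−y)/z: (2600−450)/2600 = 0.8269; (2600−1900)/2600 = 0.2692.
Raised to α = 3.0: 0.56545; 0.01952.
Sum = 0.584967; FGT(3.0) = 0.584967 / 6 = 0.097.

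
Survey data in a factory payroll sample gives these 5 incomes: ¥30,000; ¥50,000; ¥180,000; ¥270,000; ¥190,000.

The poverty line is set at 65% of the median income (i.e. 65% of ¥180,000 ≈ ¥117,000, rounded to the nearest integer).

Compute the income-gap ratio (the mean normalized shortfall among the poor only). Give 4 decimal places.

Below the line: ¥30,000, ¥50,000 (q = 2 of N = 5).
Relative gaps: 0.7436, 0.5726; sum = 1.316239.
The income-gap ratio divides by q (the poor only): 1.316239 / 2 = 0.6581.

0.6581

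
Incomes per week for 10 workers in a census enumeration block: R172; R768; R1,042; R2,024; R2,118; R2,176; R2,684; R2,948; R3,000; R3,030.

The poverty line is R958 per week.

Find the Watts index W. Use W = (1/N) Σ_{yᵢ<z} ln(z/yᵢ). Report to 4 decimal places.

Incomes under z: R172, R768 (q = 2 of N = 10).
Log gaps: ln(958/172) = 1.7174; ln(958/768) = 0.2211.
W = 1.938411 / 10 = 0.1938.

0.1938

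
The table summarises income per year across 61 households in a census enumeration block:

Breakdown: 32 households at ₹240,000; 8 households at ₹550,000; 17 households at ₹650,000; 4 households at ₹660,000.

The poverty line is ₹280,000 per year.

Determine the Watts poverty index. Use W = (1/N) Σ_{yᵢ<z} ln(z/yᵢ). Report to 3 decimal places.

Below z: 32×₹240,000 (q = 32 of N = 61).
Log gaps: ln(280000/240000) = 0.1542 (×32).
W = 4.932822 / 61 = 0.081.

0.081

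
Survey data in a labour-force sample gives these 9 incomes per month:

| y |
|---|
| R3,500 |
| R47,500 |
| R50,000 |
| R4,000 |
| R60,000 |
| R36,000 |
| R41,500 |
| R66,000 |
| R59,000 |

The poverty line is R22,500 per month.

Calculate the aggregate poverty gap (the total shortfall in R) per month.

Poor units: R3,500, R4,000 (q = 2 of N = 9).
Individual gaps: 22500−3500 = 19000; 22500−4000 = 18500.
Aggregate gap = R37,500.

R37,500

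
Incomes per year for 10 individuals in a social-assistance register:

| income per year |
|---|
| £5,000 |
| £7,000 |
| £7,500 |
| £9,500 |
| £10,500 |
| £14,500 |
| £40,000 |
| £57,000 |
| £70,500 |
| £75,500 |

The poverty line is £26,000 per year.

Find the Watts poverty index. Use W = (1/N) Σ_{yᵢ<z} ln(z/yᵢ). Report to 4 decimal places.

Incomes under z: £5,000, £7,000, £7,500, £9,500, £10,500, £14,500 (q = 6 of N = 10).
ln(z/y) terms: ln(26000/5000) = 1.6487; ln(26000/7000) = 1.3122; ln(26000/7500) = 1.2432; ln(26000/9500) = 1.0068; ln(26000/10500) = 0.9067; ln(26000/14500) = 0.5839.
W = 6.701512 / 10 = 0.6702.

0.6702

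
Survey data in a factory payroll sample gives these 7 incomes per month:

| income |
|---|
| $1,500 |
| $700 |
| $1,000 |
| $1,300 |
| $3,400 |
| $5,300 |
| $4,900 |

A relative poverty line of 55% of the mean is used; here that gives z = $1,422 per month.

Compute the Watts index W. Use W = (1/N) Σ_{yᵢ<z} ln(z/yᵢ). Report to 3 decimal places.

0.164

Below z: $700, $1,000, $1,300 (q = 3 of N = 7).
ln(z/y) terms: ln(1422/700) = 0.7087; ln(1422/1000) = 0.3521; ln(1422/1300) = 0.0897.
W = 1.150504 / 7 = 0.164.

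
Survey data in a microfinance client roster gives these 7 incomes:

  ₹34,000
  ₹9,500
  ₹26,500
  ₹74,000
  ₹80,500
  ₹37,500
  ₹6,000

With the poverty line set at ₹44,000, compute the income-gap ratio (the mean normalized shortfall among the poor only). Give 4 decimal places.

Below the line: ₹6,000, ₹9,500, ₹26,500, ₹34,000, ₹37,500 (q = 5 of N = 7).
Relative gaps: 0.8636, 0.7841, 0.3977, 0.2273, 0.1477; sum = 2.420455.
I averages over the q = 5 poor units only: 2.420455 / 5 = 0.4841.

0.4841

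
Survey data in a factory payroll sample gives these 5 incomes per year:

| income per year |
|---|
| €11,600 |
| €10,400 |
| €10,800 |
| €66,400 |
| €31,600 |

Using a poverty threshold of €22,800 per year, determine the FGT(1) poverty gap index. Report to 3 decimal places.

Below z: €10,400, €10,800, €11,600 (q = 3 of N = 5).
Gap ratios (z−y)/z: (22800−10400)/22800 = 0.5439; (22800−10800)/22800 = 0.5263; (22800−11600)/22800 = 0.4912.
Sum of shortfalls = 1.561404; P₁ averages over all N: 1.561404 / 5 = 0.312.

0.312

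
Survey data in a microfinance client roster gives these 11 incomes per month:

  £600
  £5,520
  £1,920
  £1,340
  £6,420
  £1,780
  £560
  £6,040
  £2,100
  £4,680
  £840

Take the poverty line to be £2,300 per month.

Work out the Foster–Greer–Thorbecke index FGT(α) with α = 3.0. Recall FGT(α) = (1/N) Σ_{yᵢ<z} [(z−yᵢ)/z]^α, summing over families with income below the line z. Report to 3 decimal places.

Below z: £560, £600, £840, £1,340, £1,780, £1,920, £2,100 (q = 7 of N = 11).
Shortfall ratios: (2300−560)/2300 = 0.7565; (2300−600)/2300 = 0.7391; (2300−840)/2300 = 0.6348; (2300−1340)/2300 = 0.4174; (2300−1780)/2300 = 0.2261; (2300−1920)/2300 = 0.1652; (2300−2100)/2300 = 0.0870.
Raised to α = 3.0: 0.43298; 0.40380; 0.25578; 0.07272; 0.01156; 0.00451; 0.00066.
Sum = 1.181999; FGT(3.0) = 1.181999 / 11 = 0.107.

0.107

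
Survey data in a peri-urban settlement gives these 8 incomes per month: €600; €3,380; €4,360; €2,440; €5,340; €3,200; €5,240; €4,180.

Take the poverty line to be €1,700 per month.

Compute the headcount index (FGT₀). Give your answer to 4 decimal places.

1 of the 8 individuals have income below €1,700.
H = 1/8 = 0.1250.

0.1250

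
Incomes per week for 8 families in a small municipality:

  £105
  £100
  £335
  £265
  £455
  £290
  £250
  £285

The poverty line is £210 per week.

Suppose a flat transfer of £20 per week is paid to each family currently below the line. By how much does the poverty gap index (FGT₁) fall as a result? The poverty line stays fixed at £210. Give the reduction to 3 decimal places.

Before: below the line — £100, £105; poverty gap index (FGT₁) = 0.12798.
After the £20 transfer: below the line — £120, £125; poverty gap index (FGT₁) = 0.10417.
Reduction = 0.12798 − 0.10417 = 0.024.

0.024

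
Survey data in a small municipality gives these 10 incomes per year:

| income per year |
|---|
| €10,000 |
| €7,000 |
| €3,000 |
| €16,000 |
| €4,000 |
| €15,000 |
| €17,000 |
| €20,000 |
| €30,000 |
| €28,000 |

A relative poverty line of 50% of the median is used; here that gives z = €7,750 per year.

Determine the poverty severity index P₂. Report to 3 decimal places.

Poor units: €3,000, €4,000, €7,000 (q = 3 of N = 10).
Relative gaps: (7750−3000)/7750 = 0.6129; (7750−4000)/7750 = 0.4839; (7750−7000)/7750 = 0.0968.
Squared: 0.3757; 0.2341; 0.0094.
Sum = 0.619147; P₂ = 0.619147 / 10 = 0.062.

0.062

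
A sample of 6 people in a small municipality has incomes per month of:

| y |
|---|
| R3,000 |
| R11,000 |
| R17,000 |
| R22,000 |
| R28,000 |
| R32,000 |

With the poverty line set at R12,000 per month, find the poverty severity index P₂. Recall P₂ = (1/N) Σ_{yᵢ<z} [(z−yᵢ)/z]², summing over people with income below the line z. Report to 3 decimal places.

0.095

Below z: R3,000, R11,000 (q = 2 of N = 6).
Relative gaps: (12000−3000)/12000 = 0.7500; (12000−11000)/12000 = 0.0833.
Squared: 0.5625; 0.0069.
Sum = 0.569444; P₂ = 0.569444 / 6 = 0.095.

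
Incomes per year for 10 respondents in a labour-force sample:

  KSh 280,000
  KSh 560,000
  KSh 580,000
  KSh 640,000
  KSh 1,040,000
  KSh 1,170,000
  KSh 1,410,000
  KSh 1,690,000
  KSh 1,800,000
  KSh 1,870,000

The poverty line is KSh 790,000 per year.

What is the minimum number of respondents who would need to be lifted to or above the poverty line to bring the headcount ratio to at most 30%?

1

4 of the 10 respondents are poor, so H = 4/10 = 0.400.
A headcount ratio of at most 30% allows at most ⌊0.30 × 10⌋ = 3 poor respondents.
So at least 4 − 3 = 1 must be lifted.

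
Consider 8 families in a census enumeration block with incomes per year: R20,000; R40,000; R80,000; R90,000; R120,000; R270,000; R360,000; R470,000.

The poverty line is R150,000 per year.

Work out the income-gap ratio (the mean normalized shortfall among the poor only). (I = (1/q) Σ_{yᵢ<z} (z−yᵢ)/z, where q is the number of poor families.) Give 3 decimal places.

0.533

Poor units: R20,000, R40,000, R80,000, R90,000, R120,000 (q = 5 of N = 8).
Relative gaps: 0.8667, 0.7333, 0.4667, 0.4000, 0.2000; sum = 2.666667.
I averages over the q = 5 poor units only: 2.666667 / 5 = 0.533.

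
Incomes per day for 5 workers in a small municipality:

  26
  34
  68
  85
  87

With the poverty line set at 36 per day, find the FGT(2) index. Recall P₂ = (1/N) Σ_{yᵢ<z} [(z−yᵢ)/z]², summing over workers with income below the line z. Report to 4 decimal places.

0.0160

Poor units: 26, 34 (q = 2 of N = 5).
Gap ratios (z−y)/z: (36−26)/36 = 0.2778; (36−34)/36 = 0.0556.
Squared: 0.0772; 0.0031.
Sum = 0.080247; P₂ = 0.080247 / 5 = 0.0160.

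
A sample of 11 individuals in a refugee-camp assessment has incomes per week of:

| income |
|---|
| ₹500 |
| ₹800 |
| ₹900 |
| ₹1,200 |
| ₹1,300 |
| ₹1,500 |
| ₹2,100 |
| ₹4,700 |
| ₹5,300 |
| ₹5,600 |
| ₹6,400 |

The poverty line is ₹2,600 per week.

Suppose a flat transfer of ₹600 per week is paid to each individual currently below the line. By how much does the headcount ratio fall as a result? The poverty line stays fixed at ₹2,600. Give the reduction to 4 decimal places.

0.0909

Before: below the line — ₹500, ₹800, ₹900, ₹1,200, ₹1,300, ₹1,500, ₹2,100; headcount ratio = 0.636364.
After the ₹600 transfer: below the line — ₹1,100, ₹1,400, ₹1,500, ₹1,800, ₹1,900, ₹2,100; headcount ratio = 0.545455.
Reduction = 0.636364 − 0.545455 = 0.0909.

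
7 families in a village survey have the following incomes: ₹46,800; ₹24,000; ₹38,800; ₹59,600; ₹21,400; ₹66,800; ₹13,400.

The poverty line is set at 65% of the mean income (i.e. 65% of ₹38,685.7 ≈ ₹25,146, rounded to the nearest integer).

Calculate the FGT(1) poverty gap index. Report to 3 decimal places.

Poor units: ₹13,400, ₹21,400, ₹24,000 (q = 3 of N = 7).
Gap ratios (z−y)/z: (25146−13400)/25146 = 0.4671; (25146−21400)/25146 = 0.1490; (25146−24000)/25146 = 0.0456.
Σ = 0.661656. Dividing by the full population N = 7 gives P₁ = 0.095.

0.095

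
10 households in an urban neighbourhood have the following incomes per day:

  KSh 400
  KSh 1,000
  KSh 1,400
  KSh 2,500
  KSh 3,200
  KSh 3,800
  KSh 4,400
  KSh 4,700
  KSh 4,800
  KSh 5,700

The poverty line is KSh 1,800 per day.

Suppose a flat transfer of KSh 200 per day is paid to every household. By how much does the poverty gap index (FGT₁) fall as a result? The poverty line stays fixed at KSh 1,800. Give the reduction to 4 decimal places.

Before: below the line — KSh 400, KSh 1,000, KSh 1,400; poverty gap index (FGT₁) = 0.144444.
After the KSh 200 transfer: below the line — KSh 600, KSh 1,200, KSh 1,600; poverty gap index (FGT₁) = 0.111111.
Reduction = 0.144444 − 0.111111 = 0.0333.

0.0333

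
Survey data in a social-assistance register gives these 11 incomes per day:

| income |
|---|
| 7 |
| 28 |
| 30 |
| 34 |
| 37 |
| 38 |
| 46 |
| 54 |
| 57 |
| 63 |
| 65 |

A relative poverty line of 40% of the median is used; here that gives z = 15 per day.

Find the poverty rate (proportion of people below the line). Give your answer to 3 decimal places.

1 of the 11 people have income below 15.
H = 1/11 = 0.091.

0.091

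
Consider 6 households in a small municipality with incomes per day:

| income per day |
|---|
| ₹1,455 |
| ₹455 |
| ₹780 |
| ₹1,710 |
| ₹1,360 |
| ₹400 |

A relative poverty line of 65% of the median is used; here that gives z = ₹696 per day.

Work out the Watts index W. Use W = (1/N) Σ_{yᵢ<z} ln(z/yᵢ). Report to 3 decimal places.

0.163

Poor units: ₹400, ₹455 (q = 2 of N = 6).
Log shortfalls: ln(696/400) = 0.5539; ln(696/455) = 0.4251.
W = 0.978937 / 6 = 0.163.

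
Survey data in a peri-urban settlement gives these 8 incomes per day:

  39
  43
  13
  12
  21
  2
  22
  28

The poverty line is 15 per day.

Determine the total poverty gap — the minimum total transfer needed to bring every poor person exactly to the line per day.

18

Incomes under z: 2, 12, 13 (q = 3 of N = 8).
Individual gaps: 15−2 = 13; 15−12 = 3; 15−13 = 2.
Aggregate gap = 18.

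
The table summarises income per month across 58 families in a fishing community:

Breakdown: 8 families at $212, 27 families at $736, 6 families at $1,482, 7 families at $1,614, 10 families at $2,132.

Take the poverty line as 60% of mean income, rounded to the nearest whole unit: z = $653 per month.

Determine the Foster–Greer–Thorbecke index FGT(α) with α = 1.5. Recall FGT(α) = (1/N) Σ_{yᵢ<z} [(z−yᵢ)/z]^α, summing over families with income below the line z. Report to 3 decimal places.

0.077

Poor units: 8×$212 (q = 8 of N = 58).
Normalized shortfalls: (653−212)/653 = 0.6753 (×8).
Raised to α = 1.5: 0.55499 (×8).
Sum = 4.439950; FGT(1.5) = 4.439950 / 58 = 0.077.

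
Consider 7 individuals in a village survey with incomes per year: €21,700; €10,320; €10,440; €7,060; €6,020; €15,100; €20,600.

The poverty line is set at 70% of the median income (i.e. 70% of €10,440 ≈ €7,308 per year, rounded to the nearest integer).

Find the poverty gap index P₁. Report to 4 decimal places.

0.0300

Below z: €6,020, €7,060 (q = 2 of N = 7).
Gap ratios (z−y)/z: (7308−6020)/7308 = 0.1762; (7308−7060)/7308 = 0.0339.
Sum of shortfalls = 0.210181; P₁ averages over all N: 0.210181 / 7 = 0.0300.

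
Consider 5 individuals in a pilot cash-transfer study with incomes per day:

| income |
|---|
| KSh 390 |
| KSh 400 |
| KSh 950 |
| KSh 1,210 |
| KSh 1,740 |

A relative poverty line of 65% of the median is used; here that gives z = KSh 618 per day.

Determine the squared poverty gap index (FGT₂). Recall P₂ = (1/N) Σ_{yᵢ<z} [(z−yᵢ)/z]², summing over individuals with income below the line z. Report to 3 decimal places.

0.052

Below z: KSh 390, KSh 400 (q = 2 of N = 5).
Gap ratios (z−y)/z: (618−390)/618 = 0.3689; (618−400)/618 = 0.3528.
Squared: 0.1361; 0.1244.
Sum = 0.260544; P₂ = 0.260544 / 5 = 0.052.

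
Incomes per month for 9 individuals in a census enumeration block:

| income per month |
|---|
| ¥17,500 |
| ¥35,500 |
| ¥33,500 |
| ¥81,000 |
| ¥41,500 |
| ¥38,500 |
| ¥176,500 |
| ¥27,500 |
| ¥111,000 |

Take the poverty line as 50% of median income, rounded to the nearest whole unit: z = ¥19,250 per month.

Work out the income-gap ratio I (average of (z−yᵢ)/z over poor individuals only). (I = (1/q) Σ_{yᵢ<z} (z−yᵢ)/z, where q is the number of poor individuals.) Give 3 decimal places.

0.091

Below the line: ¥17,500 (q = 1 of N = 9).
Shortfall ratios (z−y)/z: 0.0909; sum = 0.090909.
The income-gap ratio divides by q (the poor only): 0.090909 / 1 = 0.091.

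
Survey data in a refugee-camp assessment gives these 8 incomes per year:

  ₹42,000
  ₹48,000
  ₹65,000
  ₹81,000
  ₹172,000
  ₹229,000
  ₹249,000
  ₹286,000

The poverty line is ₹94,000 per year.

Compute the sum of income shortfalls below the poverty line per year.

₹140,000

Below the line: ₹42,000, ₹48,000, ₹65,000, ₹81,000 (q = 4 of N = 8).
Individual gaps: 94000−42000 = 52000; 94000−48000 = 46000; 94000−65000 = 29000; 94000−81000 = 13000.
Aggregate gap = ₹140,000.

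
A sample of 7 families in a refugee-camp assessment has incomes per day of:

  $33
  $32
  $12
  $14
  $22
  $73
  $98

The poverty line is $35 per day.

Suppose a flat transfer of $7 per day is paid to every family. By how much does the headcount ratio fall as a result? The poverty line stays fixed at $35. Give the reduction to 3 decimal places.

0.286

Before: below the line — $12, $14, $22, $32, $33; headcount ratio = 0.71429.
After the $7 transfer: below the line — $19, $21, $29; headcount ratio = 0.42857.
Reduction = 0.71429 − 0.42857 = 0.286.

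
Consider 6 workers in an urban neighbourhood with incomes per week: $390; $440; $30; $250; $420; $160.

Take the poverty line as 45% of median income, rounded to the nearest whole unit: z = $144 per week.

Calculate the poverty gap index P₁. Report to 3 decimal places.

Incomes under z: $30 (q = 1 of N = 6).
Normalized shortfalls: (144−30)/144 = 0.7917.
Σ = 0.791667. Dividing by the full population N = 6 gives P₁ = 0.132.

0.132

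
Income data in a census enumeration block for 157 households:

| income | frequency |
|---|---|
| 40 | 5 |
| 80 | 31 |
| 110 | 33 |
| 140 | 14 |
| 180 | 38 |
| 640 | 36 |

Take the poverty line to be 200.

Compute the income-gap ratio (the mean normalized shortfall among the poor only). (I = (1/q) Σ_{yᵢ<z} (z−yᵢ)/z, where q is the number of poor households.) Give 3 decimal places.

Below the line: 5×40, 31×80, 33×110, 14×140, 38×180 (q = 121 of N = 157).
Relative gaps: 0.8000 (×5), 0.6000 (×31), 0.4500 (×33), 0.3000 (×14), 0.1000 (×38); sum = 45.450000.
The income-gap ratio divides by q (the poor only): 45.450000 / 121 = 0.376.

0.376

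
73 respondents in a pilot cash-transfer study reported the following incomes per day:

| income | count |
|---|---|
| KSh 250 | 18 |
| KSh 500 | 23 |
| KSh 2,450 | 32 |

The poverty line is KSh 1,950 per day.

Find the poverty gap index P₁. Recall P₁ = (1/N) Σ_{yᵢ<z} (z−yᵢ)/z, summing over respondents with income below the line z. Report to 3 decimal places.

Below the line: 18×KSh 250, 23×KSh 500 (q = 41 of N = 73).
Shortfall ratios: (1950−250)/1950 = 0.8718 (×18); (1950−500)/1950 = 0.7436 (×23).
Σ = 32.794872. Dividing by the full population N = 73 gives P₁ = 0.449.

0.449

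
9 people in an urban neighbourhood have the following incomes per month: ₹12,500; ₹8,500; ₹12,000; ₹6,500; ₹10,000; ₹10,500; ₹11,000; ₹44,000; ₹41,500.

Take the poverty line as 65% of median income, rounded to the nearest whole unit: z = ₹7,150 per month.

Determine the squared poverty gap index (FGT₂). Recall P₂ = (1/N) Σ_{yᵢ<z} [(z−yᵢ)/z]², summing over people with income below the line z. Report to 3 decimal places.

0.001

Poor units: ₹6,500 (q = 1 of N = 9).
Normalized shortfalls: (7150−6500)/7150 = 0.0909.
Squared: 0.0083.
Sum = 0.008264; P₂ = 0.008264 / 9 = 0.001.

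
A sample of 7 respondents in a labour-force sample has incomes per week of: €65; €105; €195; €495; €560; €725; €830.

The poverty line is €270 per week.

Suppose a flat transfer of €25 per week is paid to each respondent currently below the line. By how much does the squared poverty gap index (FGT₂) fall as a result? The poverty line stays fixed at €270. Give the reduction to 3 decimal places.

0.040

Before: below the line — €65, €105, €195; squared poverty gap index (FGT₂) = 0.14673.
After the €25 transfer: below the line — €90, €130, €220; squared poverty gap index (FGT₂) = 0.10680.
Reduction = 0.14673 − 0.10680 = 0.040.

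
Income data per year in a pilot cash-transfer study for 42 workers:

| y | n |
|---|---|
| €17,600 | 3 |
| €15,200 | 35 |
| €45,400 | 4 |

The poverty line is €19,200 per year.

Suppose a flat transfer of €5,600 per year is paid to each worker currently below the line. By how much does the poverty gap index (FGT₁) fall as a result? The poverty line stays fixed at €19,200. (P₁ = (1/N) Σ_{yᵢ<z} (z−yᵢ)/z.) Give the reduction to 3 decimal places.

Before: below the line — 35×€15,200, 3×€17,600; poverty gap index (FGT₁) = 0.17956.
After the €5,600 transfer: below the line — none; poverty gap index (FGT₁) = 0.00000.
Reduction = 0.17956 − 0.00000 = 0.180.

0.180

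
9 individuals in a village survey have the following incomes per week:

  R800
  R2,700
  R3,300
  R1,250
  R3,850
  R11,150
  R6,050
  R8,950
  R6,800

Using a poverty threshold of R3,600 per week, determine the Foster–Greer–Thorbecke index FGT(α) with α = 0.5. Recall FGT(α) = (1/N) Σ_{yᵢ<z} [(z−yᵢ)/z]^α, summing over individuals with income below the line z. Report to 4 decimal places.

Below the line: R800, R1,250, R2,700, R3,300 (q = 4 of N = 9).
Normalized shortfalls: (3600−800)/3600 = 0.7778; (3600−1250)/3600 = 0.6528; (3600−2700)/3600 = 0.2500; (3600−3300)/3600 = 0.0833.
Raised to α = 0.5: 0.88192; 0.80795; 0.50000; 0.28868.
Sum = 2.478539; FGT(0.5) = 2.478539 / 9 = 0.2754.

0.2754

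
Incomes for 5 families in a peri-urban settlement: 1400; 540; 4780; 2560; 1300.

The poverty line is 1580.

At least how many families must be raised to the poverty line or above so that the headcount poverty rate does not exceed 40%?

1

Currently q = 3 of N = 5 are below the line (H = 0.600).
A headcount ratio of at most 40% allows at most ⌊0.40 × 5⌋ = 2 poor families.
So at least 3 − 2 = 1 must be lifted.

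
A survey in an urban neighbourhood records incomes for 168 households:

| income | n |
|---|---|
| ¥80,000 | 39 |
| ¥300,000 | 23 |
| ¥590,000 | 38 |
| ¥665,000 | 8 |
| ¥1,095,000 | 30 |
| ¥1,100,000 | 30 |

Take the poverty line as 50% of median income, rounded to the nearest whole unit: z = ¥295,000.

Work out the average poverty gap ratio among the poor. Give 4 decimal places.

Poor units: 39×¥80,000 (q = 39 of N = 168).
Relative gaps: 0.7288 (×39); sum = 28.423729.
The income-gap ratio divides by q (the poor only): 28.423729 / 39 = 0.7288.

0.7288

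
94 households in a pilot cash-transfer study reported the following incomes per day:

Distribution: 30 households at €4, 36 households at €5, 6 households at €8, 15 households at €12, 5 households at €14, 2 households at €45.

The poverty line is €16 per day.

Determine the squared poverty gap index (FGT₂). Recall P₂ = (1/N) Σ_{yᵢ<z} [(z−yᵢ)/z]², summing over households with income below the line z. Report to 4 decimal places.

Incomes under z: 30×€4, 36×€5, 6×€8, 15×€12, 5×€14 (q = 92 of N = 94).
Shortfall ratios: (16−4)/16 = 0.7500 (×30); (16−5)/16 = 0.6875 (×36); (16−8)/16 = 0.5000 (×6); (16−12)/16 = 0.2500 (×15); (16−14)/16 = 0.1250 (×5).
Squared: 0.5625 (×30); 0.4727 (×36); 0.2500 (×6); 0.0625 (×15); 0.0156 (×5).
Sum = 36.406250; P₂ = 36.406250 / 94 = 0.3873.

0.3873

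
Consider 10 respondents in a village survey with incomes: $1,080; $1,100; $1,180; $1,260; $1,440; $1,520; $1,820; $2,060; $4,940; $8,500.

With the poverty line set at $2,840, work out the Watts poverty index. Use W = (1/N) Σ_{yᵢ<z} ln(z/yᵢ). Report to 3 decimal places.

Below the line: $1,080, $1,100, $1,180, $1,260, $1,440, $1,520, $1,820, $2,060 (q = 8 of N = 10).
Log gaps: ln(2840/1080) = 0.9668; ln(2840/1100) = 0.9485; ln(2840/1180) = 0.8783; ln(2840/1260) = 0.8127; ln(2840/1440) = 0.6792; ln(2840/1520) = 0.6251; ln(2840/1820) = 0.4450; ln(2840/2060) = 0.3211.
W = 5.676639 / 10 = 0.568.

0.568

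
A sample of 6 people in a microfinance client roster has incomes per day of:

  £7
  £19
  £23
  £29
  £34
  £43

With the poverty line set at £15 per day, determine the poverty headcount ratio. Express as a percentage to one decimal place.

16.7%

1 of the 6 people have income below £15.
H = 1/6 = 16.7%.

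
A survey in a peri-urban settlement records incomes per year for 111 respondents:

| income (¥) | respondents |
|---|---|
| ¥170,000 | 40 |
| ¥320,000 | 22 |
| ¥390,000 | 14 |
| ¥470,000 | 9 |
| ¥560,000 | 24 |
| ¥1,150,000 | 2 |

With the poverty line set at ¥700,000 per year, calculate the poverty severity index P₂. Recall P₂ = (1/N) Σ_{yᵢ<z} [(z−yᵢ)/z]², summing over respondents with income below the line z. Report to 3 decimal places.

0.307

Below z: 40×¥170,000, 22×¥320,000, 14×¥390,000, 9×¥470,000, 24×¥560,000 (q = 109 of N = 111).
Shortfall ratios: (700000−170000)/700000 = 0.7571 (×40); (700000−320000)/700000 = 0.5429 (×22); (700000−390000)/700000 = 0.4429 (×14); (700000−470000)/700000 = 0.3286 (×9); (700000−560000)/700000 = 0.2000 (×24).
Squared: 0.5733 (×40); 0.2947 (×22); 0.1961 (×14); 0.1080 (×9); 0.0400 (×24).
Sum = 34.091224; P₂ = 34.091224 / 111 = 0.307.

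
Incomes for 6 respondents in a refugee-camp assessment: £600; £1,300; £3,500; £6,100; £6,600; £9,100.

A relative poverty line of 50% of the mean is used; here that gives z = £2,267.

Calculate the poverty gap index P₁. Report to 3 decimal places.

Below the line: £600, £1,300 (q = 2 of N = 6).
Shortfall ratios: (2267−600)/2267 = 0.7353; (2267−1300)/2267 = 0.4266.
Σ = 1.161888. Dividing by the full population N = 6 gives P₁ = 0.194.

0.194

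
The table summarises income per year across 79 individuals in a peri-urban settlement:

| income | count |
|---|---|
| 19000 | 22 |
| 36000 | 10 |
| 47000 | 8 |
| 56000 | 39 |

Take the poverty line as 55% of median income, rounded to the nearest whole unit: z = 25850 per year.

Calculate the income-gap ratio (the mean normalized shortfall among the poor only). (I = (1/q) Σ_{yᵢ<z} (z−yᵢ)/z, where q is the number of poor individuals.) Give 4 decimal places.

0.2650

Below the line: 22×19000 (q = 22 of N = 79).
Shortfall ratios (z−y)/z: 0.2650 (×22); sum = 5.829787.
The income-gap ratio divides by q (the poor only): 5.829787 / 22 = 0.2650.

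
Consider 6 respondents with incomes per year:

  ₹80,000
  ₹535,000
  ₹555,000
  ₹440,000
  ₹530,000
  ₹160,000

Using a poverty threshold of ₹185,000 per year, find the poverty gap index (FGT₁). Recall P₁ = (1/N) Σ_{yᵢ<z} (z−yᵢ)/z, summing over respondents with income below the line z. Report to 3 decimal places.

Poor units: ₹80,000, ₹160,000 (q = 2 of N = 6).
Shortfall ratios: (185000−80000)/185000 = 0.5676; (185000−160000)/185000 = 0.1351.
Σ = 0.702703. Dividing by the full population N = 6 gives P₁ = 0.117.

0.117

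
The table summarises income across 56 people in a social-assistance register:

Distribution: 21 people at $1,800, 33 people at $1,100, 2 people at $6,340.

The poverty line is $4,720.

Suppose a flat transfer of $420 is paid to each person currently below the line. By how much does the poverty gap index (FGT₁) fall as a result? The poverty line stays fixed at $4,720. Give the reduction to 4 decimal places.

Before: below the line — 33×$1,100, 21×$1,800; poverty gap index (FGT₁) = 0.683944.
After the $420 transfer: below the line — 33×$1,520, 21×$2,220; poverty gap index (FGT₁) = 0.598139.
Reduction = 0.683944 − 0.598139 = 0.0858.

0.0858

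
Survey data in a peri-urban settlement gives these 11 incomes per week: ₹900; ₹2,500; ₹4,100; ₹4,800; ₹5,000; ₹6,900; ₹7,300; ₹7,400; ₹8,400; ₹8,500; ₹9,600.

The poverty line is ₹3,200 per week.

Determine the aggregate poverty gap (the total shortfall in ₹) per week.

Below z: ₹900, ₹2,500 (q = 2 of N = 11).
Individual gaps: 3200−900 = 2300; 3200−2500 = 700.
Aggregate gap = ₹3,000.

₹3,000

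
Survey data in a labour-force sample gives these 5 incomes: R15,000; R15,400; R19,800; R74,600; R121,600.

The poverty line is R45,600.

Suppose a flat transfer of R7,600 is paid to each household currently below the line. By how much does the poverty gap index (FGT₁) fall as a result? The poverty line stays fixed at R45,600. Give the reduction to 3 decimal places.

0.100

Before: below the line — R15,000, R15,400, R19,800; poverty gap index (FGT₁) = 0.37982.
After the R7,600 transfer: below the line — R22,600, R23,000, R27,400; poverty gap index (FGT₁) = 0.27982.
Reduction = 0.37982 − 0.27982 = 0.100.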